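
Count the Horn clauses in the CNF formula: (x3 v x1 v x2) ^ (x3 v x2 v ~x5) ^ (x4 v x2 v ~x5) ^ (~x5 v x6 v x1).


A Horn clause has at most one positive literal.
Clause 1: 3 positive lit(s) -> not Horn
Clause 2: 2 positive lit(s) -> not Horn
Clause 3: 2 positive lit(s) -> not Horn
Clause 4: 2 positive lit(s) -> not Horn
Total Horn clauses = 0.

0


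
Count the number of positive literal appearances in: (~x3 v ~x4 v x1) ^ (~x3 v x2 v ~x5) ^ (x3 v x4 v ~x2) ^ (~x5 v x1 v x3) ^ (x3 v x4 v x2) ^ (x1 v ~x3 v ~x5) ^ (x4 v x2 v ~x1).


Scan each clause for unnegated literals.
Clause 1: 1 positive; Clause 2: 1 positive; Clause 3: 2 positive; Clause 4: 2 positive; Clause 5: 3 positive; Clause 6: 1 positive; Clause 7: 2 positive.
Total positive literal occurrences = 12.

12


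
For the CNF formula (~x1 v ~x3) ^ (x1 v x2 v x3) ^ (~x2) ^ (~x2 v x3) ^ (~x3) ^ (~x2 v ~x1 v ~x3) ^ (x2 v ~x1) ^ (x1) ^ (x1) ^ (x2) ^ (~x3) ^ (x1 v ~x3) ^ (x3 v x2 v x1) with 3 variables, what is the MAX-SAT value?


Enumerate all 8 truth assignments.
For each, count how many of the 13 clauses are satisfied.
The formula is not fully satisfiable, so the maximum is below 13.
Maximum simultaneously satisfiable clauses = 11.

11


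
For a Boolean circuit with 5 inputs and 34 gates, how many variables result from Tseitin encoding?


The Tseitin transformation introduces one auxiliary variable per gate.
Total variables = inputs + gates = 5 + 34 = 39.

39


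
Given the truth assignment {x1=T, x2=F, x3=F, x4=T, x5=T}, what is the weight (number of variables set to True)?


The weight is the number of variables assigned True.
True variables: x1, x4, x5.
Weight = 3.

3


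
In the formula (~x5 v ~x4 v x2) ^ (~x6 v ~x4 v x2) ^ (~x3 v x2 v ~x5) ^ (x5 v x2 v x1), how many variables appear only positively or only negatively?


A pure literal appears in only one polarity across all clauses.
Pure literals: x1 (positive only), x2 (positive only), x3 (negative only), x4 (negative only), x6 (negative only).
Count = 5.

5


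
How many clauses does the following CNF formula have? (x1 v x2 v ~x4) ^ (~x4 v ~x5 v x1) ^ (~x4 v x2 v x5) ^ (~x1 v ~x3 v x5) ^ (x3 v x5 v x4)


Each group enclosed in parentheses joined by ^ is one clause.
Counting the conjuncts: 5 clauses.

5


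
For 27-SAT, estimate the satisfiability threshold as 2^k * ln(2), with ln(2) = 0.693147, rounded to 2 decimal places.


Using the asymptotic formula: threshold ~ 2^k * ln(2).
2^27 = 134217728.
134217728 * 0.693147 = 93032615.51.

93032615.51


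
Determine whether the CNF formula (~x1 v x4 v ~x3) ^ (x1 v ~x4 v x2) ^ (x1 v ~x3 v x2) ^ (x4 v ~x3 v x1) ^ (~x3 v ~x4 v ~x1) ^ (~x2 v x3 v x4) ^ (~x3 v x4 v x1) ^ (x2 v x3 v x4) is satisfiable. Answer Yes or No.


Check all 16 possible truth assignments.
Number of satisfying assignments found: 4.
The formula is satisfiable.

Yes


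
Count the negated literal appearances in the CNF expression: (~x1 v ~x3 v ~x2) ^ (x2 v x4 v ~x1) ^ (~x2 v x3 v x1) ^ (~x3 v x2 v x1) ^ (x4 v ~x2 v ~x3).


Scan each clause for negated literals.
Clause 1: 3 negative; Clause 2: 1 negative; Clause 3: 1 negative; Clause 4: 1 negative; Clause 5: 2 negative.
Total negative literal occurrences = 8.

8


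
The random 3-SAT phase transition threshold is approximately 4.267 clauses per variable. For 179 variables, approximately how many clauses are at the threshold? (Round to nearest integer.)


The 3-SAT phase transition occurs at approximately 4.267 clauses per variable.
m = 4.267 * 179 = 763.793.
Rounded to nearest integer: 764.

764


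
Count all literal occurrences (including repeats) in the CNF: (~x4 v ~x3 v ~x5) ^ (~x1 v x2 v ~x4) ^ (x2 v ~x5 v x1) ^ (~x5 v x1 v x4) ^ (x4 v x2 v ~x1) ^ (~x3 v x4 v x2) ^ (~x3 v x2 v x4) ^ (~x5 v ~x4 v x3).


Clause lengths: 3, 3, 3, 3, 3, 3, 3, 3.
Sum = 3 + 3 + 3 + 3 + 3 + 3 + 3 + 3 = 24.

24


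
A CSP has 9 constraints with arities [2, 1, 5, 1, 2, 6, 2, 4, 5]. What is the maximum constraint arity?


The arities are: 2, 1, 5, 1, 2, 6, 2, 4, 5.
Scan for the maximum value.
Maximum arity = 6.

6


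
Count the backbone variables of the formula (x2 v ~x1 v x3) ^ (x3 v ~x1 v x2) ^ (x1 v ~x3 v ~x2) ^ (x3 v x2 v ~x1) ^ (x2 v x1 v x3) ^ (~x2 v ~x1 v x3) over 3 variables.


Find all satisfying assignments: 4 model(s).
Check which variables have the same value in every model.
No variable is fixed across all models.
Backbone size = 0.

0


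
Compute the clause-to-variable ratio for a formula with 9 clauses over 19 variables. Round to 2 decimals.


Clause-to-variable ratio = clauses / variables.
9 / 19 = 0.47.

0.47


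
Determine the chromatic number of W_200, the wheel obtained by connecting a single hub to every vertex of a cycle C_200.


W_200 consists of the cycle C_200 together with a hub vertex adjacent to every cycle vertex.
The cycle C_200 needs 2 colors (even cycle -> 2).
The hub is adjacent to every cycle vertex, so it must receive a new color distinct from all of them.
Chromatic number = 2 + 1 = 3.

3


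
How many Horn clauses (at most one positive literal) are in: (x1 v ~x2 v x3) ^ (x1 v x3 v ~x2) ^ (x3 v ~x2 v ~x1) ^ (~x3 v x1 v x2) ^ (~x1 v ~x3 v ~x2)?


A Horn clause has at most one positive literal.
Clause 1: 2 positive lit(s) -> not Horn
Clause 2: 2 positive lit(s) -> not Horn
Clause 3: 1 positive lit(s) -> Horn
Clause 4: 2 positive lit(s) -> not Horn
Clause 5: 0 positive lit(s) -> Horn
Total Horn clauses = 2.

2


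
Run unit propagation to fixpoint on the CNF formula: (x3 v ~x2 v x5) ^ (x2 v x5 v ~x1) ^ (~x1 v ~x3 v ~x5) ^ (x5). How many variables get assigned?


Unit propagation repeatedly assigns the literal in any unit clause, then simplifies.
Assignments in order: x5 = T.
No further unit clauses remain.
Total variables assigned = 1.

1


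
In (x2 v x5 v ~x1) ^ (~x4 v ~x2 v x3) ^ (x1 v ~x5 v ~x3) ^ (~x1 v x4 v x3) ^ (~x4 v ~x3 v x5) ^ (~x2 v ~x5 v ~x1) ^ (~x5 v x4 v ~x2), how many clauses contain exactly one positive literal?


A definite clause has exactly one positive literal.
Clause 1: 2 positive -> not definite
Clause 2: 1 positive -> definite
Clause 3: 1 positive -> definite
Clause 4: 2 positive -> not definite
Clause 5: 1 positive -> definite
Clause 6: 0 positive -> not definite
Clause 7: 1 positive -> definite
Definite clause count = 4.

4


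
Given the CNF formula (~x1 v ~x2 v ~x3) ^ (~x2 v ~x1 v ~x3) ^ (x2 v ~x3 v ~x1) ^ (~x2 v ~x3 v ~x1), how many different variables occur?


Identify each distinct variable in the formula.
Variables found: x1, x2, x3.
Total distinct variables = 3.

3


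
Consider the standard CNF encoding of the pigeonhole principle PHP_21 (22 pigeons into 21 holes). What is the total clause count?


The PHP encoding has two parts:
1) At-least-one-hole clauses: 22 (one per pigeon, each with 21 literals).
2) At-most-one-pigeon-per-hole clauses: 21 holes * C(22,2) = 21 * 231 = 4851.
Total clauses = 22 + 4851 = 4873.

4873


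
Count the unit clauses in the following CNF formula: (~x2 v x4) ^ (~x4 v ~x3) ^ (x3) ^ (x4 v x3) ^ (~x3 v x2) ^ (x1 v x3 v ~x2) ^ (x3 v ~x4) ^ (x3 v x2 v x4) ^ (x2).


A unit clause contains exactly one literal.
Unit clauses found: (x3), (x2).
Count = 2.

2


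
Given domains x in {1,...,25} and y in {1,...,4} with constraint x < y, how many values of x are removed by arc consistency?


For the constraint x < y, x needs a supporting value in y's domain.
x can be at most 3 (one less than y's maximum).
Valid x values from domain: 3 out of 25.
Pruned = 25 - 3 = 22.

22


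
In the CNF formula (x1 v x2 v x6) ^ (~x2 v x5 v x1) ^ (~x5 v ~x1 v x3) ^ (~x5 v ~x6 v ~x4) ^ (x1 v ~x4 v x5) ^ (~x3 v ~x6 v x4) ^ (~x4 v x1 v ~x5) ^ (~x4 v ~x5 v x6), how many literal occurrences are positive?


Scan each clause for unnegated literals.
Clause 1: 3 positive; Clause 2: 2 positive; Clause 3: 1 positive; Clause 4: 0 positive; Clause 5: 2 positive; Clause 6: 1 positive; Clause 7: 1 positive; Clause 8: 1 positive.
Total positive literal occurrences = 11.

11


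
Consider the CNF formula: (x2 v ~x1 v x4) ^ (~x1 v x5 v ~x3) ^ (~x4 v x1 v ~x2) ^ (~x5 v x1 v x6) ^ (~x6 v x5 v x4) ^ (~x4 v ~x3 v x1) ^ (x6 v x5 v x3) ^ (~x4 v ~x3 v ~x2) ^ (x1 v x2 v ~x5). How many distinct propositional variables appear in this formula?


Identify each distinct variable in the formula.
Variables found: x1, x2, x3, x4, x5, x6.
Total distinct variables = 6.

6


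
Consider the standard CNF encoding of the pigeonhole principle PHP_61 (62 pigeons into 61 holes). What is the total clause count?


The PHP encoding has two parts:
1) At-least-one-hole clauses: 62 (one per pigeon, each with 61 literals).
2) At-most-one-pigeon-per-hole clauses: 61 holes * C(62,2) = 61 * 1891 = 115351.
Total clauses = 62 + 115351 = 115413.

115413


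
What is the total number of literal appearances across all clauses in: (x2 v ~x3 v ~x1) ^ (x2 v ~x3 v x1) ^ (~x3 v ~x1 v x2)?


Clause lengths: 3, 3, 3.
Sum = 3 + 3 + 3 = 9.

9


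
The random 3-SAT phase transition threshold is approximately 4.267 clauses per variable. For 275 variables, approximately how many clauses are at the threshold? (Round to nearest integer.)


The 3-SAT phase transition occurs at approximately 4.267 clauses per variable.
m = 4.267 * 275 = 1173.425.
Rounded to nearest integer: 1173.

1173


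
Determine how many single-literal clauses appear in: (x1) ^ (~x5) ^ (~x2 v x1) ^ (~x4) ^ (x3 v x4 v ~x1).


A unit clause contains exactly one literal.
Unit clauses found: (x1), (~x5), (~x4).
Count = 3.

3


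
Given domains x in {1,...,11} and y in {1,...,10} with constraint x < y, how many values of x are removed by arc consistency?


For the constraint x < y, x needs a supporting value in y's domain.
x can be at most 9 (one less than y's maximum).
Valid x values from domain: 9 out of 11.
Pruned = 11 - 9 = 2.

2


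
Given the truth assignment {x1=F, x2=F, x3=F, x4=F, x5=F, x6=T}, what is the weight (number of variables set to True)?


The weight is the number of variables assigned True.
True variables: x6.
Weight = 1.

1


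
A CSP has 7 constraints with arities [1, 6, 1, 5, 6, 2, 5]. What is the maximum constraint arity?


The arities are: 1, 6, 1, 5, 6, 2, 5.
Scan for the maximum value.
Maximum arity = 6.

6


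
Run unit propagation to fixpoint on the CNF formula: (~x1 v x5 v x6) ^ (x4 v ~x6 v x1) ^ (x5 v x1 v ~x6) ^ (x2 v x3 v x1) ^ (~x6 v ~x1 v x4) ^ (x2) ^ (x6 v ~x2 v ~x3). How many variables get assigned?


Unit propagation repeatedly assigns the literal in any unit clause, then simplifies.
Assignments in order: x2 = T.
No further unit clauses remain.
Total variables assigned = 1.

1


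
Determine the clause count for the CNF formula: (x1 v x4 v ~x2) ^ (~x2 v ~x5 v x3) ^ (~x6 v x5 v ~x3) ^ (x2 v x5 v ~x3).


Each group enclosed in parentheses joined by ^ is one clause.
Counting the conjuncts: 4 clauses.

4


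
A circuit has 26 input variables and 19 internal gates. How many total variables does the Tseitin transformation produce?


The Tseitin transformation introduces one auxiliary variable per gate.
Total variables = inputs + gates = 26 + 19 = 45.

45


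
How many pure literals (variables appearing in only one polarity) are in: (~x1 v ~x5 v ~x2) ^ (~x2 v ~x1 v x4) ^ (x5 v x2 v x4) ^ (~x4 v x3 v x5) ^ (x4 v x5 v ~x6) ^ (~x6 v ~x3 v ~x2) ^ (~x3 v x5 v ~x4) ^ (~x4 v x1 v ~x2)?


A pure literal appears in only one polarity across all clauses.
Pure literals: x6 (negative only).
Count = 1.

1


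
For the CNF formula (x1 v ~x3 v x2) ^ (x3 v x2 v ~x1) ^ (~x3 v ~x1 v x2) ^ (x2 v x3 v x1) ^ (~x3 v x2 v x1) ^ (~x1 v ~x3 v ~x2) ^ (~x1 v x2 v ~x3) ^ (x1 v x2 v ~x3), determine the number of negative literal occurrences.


Scan each clause for negated literals.
Clause 1: 1 negative; Clause 2: 1 negative; Clause 3: 2 negative; Clause 4: 0 negative; Clause 5: 1 negative; Clause 6: 3 negative; Clause 7: 2 negative; Clause 8: 1 negative.
Total negative literal occurrences = 11.

11


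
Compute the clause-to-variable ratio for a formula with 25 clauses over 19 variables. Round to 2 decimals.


Clause-to-variable ratio = clauses / variables.
25 / 19 = 1.32.

1.32


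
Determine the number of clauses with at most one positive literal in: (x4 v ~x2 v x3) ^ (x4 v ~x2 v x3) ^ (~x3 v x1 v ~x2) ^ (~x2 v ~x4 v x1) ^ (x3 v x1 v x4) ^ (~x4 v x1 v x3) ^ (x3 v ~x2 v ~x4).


A Horn clause has at most one positive literal.
Clause 1: 2 positive lit(s) -> not Horn
Clause 2: 2 positive lit(s) -> not Horn
Clause 3: 1 positive lit(s) -> Horn
Clause 4: 1 positive lit(s) -> Horn
Clause 5: 3 positive lit(s) -> not Horn
Clause 6: 2 positive lit(s) -> not Horn
Clause 7: 1 positive lit(s) -> Horn
Total Horn clauses = 3.

3


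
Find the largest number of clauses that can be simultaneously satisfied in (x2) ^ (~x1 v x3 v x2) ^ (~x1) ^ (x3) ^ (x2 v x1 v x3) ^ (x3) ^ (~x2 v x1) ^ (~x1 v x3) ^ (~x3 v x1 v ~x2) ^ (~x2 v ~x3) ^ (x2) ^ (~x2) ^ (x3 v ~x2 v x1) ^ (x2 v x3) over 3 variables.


Enumerate all 8 truth assignments.
For each, count how many of the 14 clauses are satisfied.
The formula is not fully satisfiable, so the maximum is below 14.
Maximum simultaneously satisfiable clauses = 12.

12


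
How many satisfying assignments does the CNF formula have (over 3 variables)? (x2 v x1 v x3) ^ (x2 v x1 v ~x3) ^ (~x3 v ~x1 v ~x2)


Enumerate all 8 truth assignments over 3 variables.
Test each against every clause.
Satisfying assignments found: 5.

5


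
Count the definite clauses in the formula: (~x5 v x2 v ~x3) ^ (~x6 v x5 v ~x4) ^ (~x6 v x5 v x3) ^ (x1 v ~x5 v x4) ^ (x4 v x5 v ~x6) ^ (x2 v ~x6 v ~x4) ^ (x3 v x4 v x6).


A definite clause has exactly one positive literal.
Clause 1: 1 positive -> definite
Clause 2: 1 positive -> definite
Clause 3: 2 positive -> not definite
Clause 4: 2 positive -> not definite
Clause 5: 2 positive -> not definite
Clause 6: 1 positive -> definite
Clause 7: 3 positive -> not definite
Definite clause count = 3.

3


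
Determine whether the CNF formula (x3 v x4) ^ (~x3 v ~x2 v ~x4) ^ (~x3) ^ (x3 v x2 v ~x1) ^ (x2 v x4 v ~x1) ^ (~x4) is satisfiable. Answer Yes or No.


Check all 16 possible truth assignments.
Number of satisfying assignments found: 0.
The formula is unsatisfiable.

No


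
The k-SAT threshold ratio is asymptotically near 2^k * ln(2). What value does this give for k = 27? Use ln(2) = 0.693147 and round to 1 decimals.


Using the asymptotic formula: threshold ~ 2^k * ln(2).
2^27 = 134217728.
134217728 * 0.693147 = 93032615.5.

93032615.5


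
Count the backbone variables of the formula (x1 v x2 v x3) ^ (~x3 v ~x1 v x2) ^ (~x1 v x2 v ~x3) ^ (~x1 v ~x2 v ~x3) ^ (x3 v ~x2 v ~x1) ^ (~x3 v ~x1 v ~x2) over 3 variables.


Find all satisfying assignments: 4 model(s).
Check which variables have the same value in every model.
No variable is fixed across all models.
Backbone size = 0.

0


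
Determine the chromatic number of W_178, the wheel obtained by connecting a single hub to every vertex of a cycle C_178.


W_178 consists of the cycle C_178 together with a hub vertex adjacent to every cycle vertex.
The cycle C_178 needs 2 colors (even cycle -> 2).
The hub is adjacent to every cycle vertex, so it must receive a new color distinct from all of them.
Chromatic number = 2 + 1 = 3.

3


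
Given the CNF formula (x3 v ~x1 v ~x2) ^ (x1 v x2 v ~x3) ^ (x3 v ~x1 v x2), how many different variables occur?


Identify each distinct variable in the formula.
Variables found: x1, x2, x3.
Total distinct variables = 3.

3


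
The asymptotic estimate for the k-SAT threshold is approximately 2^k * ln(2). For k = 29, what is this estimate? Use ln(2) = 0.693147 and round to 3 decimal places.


Using the asymptotic formula: threshold ~ 2^k * ln(2).
2^29 = 536870912.
536870912 * 0.693147 = 372130462.04.

372130462.04


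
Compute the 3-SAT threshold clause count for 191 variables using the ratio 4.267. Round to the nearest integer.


The 3-SAT phase transition occurs at approximately 4.267 clauses per variable.
m = 4.267 * 191 = 814.997.
Rounded to nearest integer: 815.

815


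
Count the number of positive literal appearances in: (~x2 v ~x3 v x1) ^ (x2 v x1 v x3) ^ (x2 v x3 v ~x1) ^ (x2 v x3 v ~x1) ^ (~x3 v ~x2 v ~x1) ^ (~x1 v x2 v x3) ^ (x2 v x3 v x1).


Scan each clause for unnegated literals.
Clause 1: 1 positive; Clause 2: 3 positive; Clause 3: 2 positive; Clause 4: 2 positive; Clause 5: 0 positive; Clause 6: 2 positive; Clause 7: 3 positive.
Total positive literal occurrences = 13.

13


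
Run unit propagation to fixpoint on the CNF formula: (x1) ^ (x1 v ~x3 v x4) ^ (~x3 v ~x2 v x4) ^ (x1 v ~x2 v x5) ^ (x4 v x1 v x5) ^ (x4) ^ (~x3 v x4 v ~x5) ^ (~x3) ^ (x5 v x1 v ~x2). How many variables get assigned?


Unit propagation repeatedly assigns the literal in any unit clause, then simplifies.
Assignments in order: x1 = T, x4 = T, x3 = F.
No further unit clauses remain.
Total variables assigned = 3.

3


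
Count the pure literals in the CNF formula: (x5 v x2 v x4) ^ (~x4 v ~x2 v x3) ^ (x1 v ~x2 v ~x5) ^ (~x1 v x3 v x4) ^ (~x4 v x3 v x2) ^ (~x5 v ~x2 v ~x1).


A pure literal appears in only one polarity across all clauses.
Pure literals: x3 (positive only).
Count = 1.

1


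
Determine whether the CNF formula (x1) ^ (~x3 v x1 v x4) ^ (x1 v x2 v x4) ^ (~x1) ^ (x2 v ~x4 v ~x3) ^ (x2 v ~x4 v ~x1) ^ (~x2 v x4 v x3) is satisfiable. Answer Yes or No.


Check all 16 possible truth assignments.
Number of satisfying assignments found: 0.
The formula is unsatisfiable.

No


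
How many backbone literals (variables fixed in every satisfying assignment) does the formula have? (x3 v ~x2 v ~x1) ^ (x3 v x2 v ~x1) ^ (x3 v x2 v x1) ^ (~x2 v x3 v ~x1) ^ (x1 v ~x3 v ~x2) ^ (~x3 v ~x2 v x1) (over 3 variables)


Find all satisfying assignments: 4 model(s).
Check which variables have the same value in every model.
No variable is fixed across all models.
Backbone size = 0.

0


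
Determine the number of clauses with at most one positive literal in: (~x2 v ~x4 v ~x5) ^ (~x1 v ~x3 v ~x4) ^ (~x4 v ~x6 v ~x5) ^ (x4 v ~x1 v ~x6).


A Horn clause has at most one positive literal.
Clause 1: 0 positive lit(s) -> Horn
Clause 2: 0 positive lit(s) -> Horn
Clause 3: 0 positive lit(s) -> Horn
Clause 4: 1 positive lit(s) -> Horn
Total Horn clauses = 4.

4


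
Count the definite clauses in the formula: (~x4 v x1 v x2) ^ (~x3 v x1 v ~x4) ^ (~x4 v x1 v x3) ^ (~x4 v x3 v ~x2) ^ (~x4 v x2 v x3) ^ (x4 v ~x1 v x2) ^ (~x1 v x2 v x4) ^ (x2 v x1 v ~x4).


A definite clause has exactly one positive literal.
Clause 1: 2 positive -> not definite
Clause 2: 1 positive -> definite
Clause 3: 2 positive -> not definite
Clause 4: 1 positive -> definite
Clause 5: 2 positive -> not definite
Clause 6: 2 positive -> not definite
Clause 7: 2 positive -> not definite
Clause 8: 2 positive -> not definite
Definite clause count = 2.

2


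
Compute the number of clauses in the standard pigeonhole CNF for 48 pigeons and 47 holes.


The PHP encoding has two parts:
1) At-least-one-hole clauses: 48 (one per pigeon, each with 47 literals).
2) At-most-one-pigeon-per-hole clauses: 47 holes * C(48,2) = 47 * 1128 = 53016.
Total clauses = 48 + 53016 = 53064.

53064


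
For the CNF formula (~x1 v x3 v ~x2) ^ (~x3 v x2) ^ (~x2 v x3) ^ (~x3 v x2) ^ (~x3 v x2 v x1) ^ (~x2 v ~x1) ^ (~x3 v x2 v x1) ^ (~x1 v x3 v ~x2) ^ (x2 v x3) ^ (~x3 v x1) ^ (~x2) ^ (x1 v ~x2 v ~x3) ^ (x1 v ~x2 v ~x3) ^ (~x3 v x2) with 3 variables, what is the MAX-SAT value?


Enumerate all 8 truth assignments.
For each, count how many of the 14 clauses are satisfied.
The formula is not fully satisfiable, so the maximum is below 14.
Maximum simultaneously satisfiable clauses = 13.

13


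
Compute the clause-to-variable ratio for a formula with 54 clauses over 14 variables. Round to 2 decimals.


Clause-to-variable ratio = clauses / variables.
54 / 14 = 3.86.

3.86


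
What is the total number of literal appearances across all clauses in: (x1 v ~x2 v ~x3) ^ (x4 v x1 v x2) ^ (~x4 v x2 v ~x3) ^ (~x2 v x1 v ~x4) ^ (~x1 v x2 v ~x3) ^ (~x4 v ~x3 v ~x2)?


Clause lengths: 3, 3, 3, 3, 3, 3.
Sum = 3 + 3 + 3 + 3 + 3 + 3 = 18.

18


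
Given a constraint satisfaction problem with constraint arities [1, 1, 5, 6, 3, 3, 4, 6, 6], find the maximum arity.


The arities are: 1, 1, 5, 6, 3, 3, 4, 6, 6.
Scan for the maximum value.
Maximum arity = 6.

6


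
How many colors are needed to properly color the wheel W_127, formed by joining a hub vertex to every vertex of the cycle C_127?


W_127 consists of the cycle C_127 together with a hub vertex adjacent to every cycle vertex.
The cycle C_127 needs 3 colors (odd cycle -> 3).
The hub is adjacent to every cycle vertex, so it must receive a new color distinct from all of them.
Chromatic number = 3 + 1 = 4.

4


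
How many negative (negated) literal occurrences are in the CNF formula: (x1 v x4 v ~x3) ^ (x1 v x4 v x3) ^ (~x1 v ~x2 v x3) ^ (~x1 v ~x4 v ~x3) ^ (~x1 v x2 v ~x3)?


Scan each clause for negated literals.
Clause 1: 1 negative; Clause 2: 0 negative; Clause 3: 2 negative; Clause 4: 3 negative; Clause 5: 2 negative.
Total negative literal occurrences = 8.

8


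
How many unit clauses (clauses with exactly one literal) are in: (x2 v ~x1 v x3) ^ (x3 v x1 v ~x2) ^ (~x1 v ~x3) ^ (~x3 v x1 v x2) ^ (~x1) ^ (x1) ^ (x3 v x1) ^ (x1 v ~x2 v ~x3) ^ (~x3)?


A unit clause contains exactly one literal.
Unit clauses found: (~x1), (x1), (~x3).
Count = 3.

3


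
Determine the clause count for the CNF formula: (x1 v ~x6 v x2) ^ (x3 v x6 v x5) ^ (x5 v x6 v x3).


Each group enclosed in parentheses joined by ^ is one clause.
Counting the conjuncts: 3 clauses.

3


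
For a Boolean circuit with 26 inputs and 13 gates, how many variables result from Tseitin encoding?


The Tseitin transformation introduces one auxiliary variable per gate.
Total variables = inputs + gates = 26 + 13 = 39.

39


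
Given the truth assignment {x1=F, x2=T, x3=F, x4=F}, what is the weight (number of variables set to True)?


The weight is the number of variables assigned True.
True variables: x2.
Weight = 1.

1


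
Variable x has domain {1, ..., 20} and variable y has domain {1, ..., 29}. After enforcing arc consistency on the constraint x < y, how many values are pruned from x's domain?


For the constraint x < y, x needs a supporting value in y's domain.
x can be at most 28 (one less than y's maximum).
Valid x values from domain: 20 out of 20.
Pruned = 20 - 20 = 0.

0


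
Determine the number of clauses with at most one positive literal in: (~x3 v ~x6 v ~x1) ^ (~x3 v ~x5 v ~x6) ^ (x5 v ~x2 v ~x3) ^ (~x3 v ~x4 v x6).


A Horn clause has at most one positive literal.
Clause 1: 0 positive lit(s) -> Horn
Clause 2: 0 positive lit(s) -> Horn
Clause 3: 1 positive lit(s) -> Horn
Clause 4: 1 positive lit(s) -> Horn
Total Horn clauses = 4.

4


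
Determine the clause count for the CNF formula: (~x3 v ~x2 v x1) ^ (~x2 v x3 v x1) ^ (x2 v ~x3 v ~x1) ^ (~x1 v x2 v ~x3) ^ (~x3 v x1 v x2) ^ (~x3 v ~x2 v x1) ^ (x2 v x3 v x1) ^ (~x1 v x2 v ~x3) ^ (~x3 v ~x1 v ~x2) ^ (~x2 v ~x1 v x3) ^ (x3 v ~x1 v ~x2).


Each group enclosed in parentheses joined by ^ is one clause.
Counting the conjuncts: 11 clauses.

11


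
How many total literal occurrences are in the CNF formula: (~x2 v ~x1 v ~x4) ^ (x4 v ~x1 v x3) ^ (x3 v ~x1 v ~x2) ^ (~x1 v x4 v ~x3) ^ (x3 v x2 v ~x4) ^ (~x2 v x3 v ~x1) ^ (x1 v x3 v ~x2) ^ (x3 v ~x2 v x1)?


Clause lengths: 3, 3, 3, 3, 3, 3, 3, 3.
Sum = 3 + 3 + 3 + 3 + 3 + 3 + 3 + 3 = 24.

24


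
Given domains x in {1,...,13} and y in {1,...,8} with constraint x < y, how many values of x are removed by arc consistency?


For the constraint x < y, x needs a supporting value in y's domain.
x can be at most 7 (one less than y's maximum).
Valid x values from domain: 7 out of 13.
Pruned = 13 - 7 = 6.

6


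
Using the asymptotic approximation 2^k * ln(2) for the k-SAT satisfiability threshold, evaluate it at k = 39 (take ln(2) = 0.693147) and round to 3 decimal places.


Using the asymptotic formula: threshold ~ 2^k * ln(2).
2^39 = 549755813888.
549755813888 * 0.693147 = 381061593129.026.

381061593129.026


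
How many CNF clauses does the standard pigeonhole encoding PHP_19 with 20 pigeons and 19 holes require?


The PHP encoding has two parts:
1) At-least-one-hole clauses: 20 (one per pigeon, each with 19 literals).
2) At-most-one-pigeon-per-hole clauses: 19 holes * C(20,2) = 19 * 190 = 3610.
Total clauses = 20 + 3610 = 3630.

3630


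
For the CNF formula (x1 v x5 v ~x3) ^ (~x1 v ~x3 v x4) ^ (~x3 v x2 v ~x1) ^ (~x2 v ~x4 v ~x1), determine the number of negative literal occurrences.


Scan each clause for negated literals.
Clause 1: 1 negative; Clause 2: 2 negative; Clause 3: 2 negative; Clause 4: 3 negative.
Total negative literal occurrences = 8.

8


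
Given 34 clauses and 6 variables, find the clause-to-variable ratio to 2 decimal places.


Clause-to-variable ratio = clauses / variables.
34 / 6 = 5.67.

5.67


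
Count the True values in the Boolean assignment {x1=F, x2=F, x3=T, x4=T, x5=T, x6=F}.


The weight is the number of variables assigned True.
True variables: x3, x4, x5.
Weight = 3.

3


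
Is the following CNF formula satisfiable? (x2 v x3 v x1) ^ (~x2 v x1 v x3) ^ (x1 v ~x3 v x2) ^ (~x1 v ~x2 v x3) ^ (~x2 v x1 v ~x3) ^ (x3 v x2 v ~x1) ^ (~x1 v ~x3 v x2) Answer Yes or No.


Check all 8 possible truth assignments.
Number of satisfying assignments found: 1.
The formula is satisfiable.

Yes


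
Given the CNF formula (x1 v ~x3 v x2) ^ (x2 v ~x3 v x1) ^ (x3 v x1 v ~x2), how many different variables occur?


Identify each distinct variable in the formula.
Variables found: x1, x2, x3.
Total distinct variables = 3.

3


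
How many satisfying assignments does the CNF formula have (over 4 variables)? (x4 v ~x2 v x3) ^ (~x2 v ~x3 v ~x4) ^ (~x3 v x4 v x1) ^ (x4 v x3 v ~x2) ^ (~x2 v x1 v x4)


Enumerate all 16 truth assignments over 4 variables.
Test each against every clause.
Satisfying assignments found: 10.

10


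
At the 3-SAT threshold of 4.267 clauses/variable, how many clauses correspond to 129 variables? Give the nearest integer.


The 3-SAT phase transition occurs at approximately 4.267 clauses per variable.
m = 4.267 * 129 = 550.443.
Rounded to nearest integer: 550.

550


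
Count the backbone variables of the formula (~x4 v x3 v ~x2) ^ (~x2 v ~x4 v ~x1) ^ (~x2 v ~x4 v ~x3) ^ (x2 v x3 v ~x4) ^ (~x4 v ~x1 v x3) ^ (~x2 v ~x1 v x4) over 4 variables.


Find all satisfying assignments: 8 model(s).
Check which variables have the same value in every model.
No variable is fixed across all models.
Backbone size = 0.

0


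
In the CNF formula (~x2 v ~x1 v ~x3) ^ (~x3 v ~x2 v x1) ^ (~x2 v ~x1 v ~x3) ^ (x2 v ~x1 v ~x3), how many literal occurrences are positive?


Scan each clause for unnegated literals.
Clause 1: 0 positive; Clause 2: 1 positive; Clause 3: 0 positive; Clause 4: 1 positive.
Total positive literal occurrences = 2.

2


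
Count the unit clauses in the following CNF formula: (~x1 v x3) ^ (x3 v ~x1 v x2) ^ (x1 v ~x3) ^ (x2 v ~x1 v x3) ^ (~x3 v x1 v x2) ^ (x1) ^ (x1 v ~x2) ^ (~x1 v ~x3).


A unit clause contains exactly one literal.
Unit clauses found: (x1).
Count = 1.

1


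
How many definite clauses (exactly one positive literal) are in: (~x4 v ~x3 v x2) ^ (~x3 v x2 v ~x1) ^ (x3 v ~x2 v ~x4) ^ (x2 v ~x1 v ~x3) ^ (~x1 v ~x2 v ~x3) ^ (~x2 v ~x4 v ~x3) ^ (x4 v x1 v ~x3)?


A definite clause has exactly one positive literal.
Clause 1: 1 positive -> definite
Clause 2: 1 positive -> definite
Clause 3: 1 positive -> definite
Clause 4: 1 positive -> definite
Clause 5: 0 positive -> not definite
Clause 6: 0 positive -> not definite
Clause 7: 2 positive -> not definite
Definite clause count = 4.

4


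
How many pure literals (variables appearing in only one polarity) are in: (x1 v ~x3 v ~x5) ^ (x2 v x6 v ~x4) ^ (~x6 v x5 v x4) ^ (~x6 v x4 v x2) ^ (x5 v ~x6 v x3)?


A pure literal appears in only one polarity across all clauses.
Pure literals: x1 (positive only), x2 (positive only).
Count = 2.

2


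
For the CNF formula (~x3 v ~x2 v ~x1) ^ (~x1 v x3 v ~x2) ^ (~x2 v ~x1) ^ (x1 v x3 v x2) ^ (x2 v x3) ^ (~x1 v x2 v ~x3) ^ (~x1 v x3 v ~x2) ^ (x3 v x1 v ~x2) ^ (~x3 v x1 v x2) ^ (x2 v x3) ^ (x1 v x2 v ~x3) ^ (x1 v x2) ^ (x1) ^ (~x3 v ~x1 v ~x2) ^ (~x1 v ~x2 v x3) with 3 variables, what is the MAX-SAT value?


Enumerate all 8 truth assignments.
For each, count how many of the 15 clauses are satisfied.
The formula is not fully satisfiable, so the maximum is below 15.
Maximum simultaneously satisfiable clauses = 14.

14


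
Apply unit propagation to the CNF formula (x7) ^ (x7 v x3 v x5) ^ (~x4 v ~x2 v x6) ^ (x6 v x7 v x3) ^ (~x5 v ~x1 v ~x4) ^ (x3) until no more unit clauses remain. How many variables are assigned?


Unit propagation repeatedly assigns the literal in any unit clause, then simplifies.
Assignments in order: x7 = T, x3 = T.
No further unit clauses remain.
Total variables assigned = 2.

2


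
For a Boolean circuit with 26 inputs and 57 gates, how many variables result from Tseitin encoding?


The Tseitin transformation introduces one auxiliary variable per gate.
Total variables = inputs + gates = 26 + 57 = 83.

83


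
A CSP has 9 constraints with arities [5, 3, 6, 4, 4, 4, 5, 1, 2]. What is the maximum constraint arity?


The arities are: 5, 3, 6, 4, 4, 4, 5, 1, 2.
Scan for the maximum value.
Maximum arity = 6.

6


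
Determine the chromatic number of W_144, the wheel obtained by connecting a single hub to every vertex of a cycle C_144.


W_144 consists of the cycle C_144 together with a hub vertex adjacent to every cycle vertex.
The cycle C_144 needs 2 colors (even cycle -> 2).
The hub is adjacent to every cycle vertex, so it must receive a new color distinct from all of them.
Chromatic number = 2 + 1 = 3.

3


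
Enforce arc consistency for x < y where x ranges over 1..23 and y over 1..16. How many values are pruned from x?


For the constraint x < y, x needs a supporting value in y's domain.
x can be at most 15 (one less than y's maximum).
Valid x values from domain: 15 out of 23.
Pruned = 23 - 15 = 8.

8


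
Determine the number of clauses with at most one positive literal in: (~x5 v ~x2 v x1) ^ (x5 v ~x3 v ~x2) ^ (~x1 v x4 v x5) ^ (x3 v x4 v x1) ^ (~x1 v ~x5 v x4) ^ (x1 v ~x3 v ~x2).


A Horn clause has at most one positive literal.
Clause 1: 1 positive lit(s) -> Horn
Clause 2: 1 positive lit(s) -> Horn
Clause 3: 2 positive lit(s) -> not Horn
Clause 4: 3 positive lit(s) -> not Horn
Clause 5: 1 positive lit(s) -> Horn
Clause 6: 1 positive lit(s) -> Horn
Total Horn clauses = 4.

4


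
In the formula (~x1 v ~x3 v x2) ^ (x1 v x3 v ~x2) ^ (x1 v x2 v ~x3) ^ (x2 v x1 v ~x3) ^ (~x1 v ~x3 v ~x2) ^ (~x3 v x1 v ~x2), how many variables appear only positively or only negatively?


A pure literal appears in only one polarity across all clauses.
No pure literals found.
Count = 0.

0


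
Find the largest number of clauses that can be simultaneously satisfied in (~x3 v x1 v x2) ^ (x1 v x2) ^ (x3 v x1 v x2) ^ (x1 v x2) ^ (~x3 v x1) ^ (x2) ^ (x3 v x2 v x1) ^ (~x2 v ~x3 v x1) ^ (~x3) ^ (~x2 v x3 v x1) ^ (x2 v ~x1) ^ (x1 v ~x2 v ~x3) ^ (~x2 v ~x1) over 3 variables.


Enumerate all 8 truth assignments.
For each, count how many of the 13 clauses are satisfied.
The formula is not fully satisfiable, so the maximum is below 13.
Maximum simultaneously satisfiable clauses = 12.

12


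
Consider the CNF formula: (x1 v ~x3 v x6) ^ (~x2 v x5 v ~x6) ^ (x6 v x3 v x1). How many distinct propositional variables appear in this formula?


Identify each distinct variable in the formula.
Variables found: x1, x2, x3, x5, x6.
Total distinct variables = 5.

5


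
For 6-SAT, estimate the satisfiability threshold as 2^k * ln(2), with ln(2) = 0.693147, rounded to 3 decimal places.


Using the asymptotic formula: threshold ~ 2^k * ln(2).
2^6 = 64.
64 * 0.693147 = 44.361.

44.361


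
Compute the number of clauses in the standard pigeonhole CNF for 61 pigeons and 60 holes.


The PHP encoding has two parts:
1) At-least-one-hole clauses: 61 (one per pigeon, each with 60 literals).
2) At-most-one-pigeon-per-hole clauses: 60 holes * C(61,2) = 60 * 1830 = 109800.
Total clauses = 61 + 109800 = 109861.

109861


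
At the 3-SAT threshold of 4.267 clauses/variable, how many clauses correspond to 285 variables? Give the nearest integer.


The 3-SAT phase transition occurs at approximately 4.267 clauses per variable.
m = 4.267 * 285 = 1216.095.
Rounded to nearest integer: 1216.

1216


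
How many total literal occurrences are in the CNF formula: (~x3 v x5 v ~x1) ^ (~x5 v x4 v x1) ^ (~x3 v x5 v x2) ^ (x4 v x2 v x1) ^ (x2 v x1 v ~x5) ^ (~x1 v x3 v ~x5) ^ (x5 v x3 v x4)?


Clause lengths: 3, 3, 3, 3, 3, 3, 3.
Sum = 3 + 3 + 3 + 3 + 3 + 3 + 3 = 21.

21


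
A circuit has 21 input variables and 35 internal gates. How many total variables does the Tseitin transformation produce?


The Tseitin transformation introduces one auxiliary variable per gate.
Total variables = inputs + gates = 21 + 35 = 56.

56


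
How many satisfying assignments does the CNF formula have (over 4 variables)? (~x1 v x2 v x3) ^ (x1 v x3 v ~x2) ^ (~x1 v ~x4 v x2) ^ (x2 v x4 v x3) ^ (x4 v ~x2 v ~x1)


Enumerate all 16 truth assignments over 4 variables.
Test each against every clause.
Satisfying assignments found: 8.

8


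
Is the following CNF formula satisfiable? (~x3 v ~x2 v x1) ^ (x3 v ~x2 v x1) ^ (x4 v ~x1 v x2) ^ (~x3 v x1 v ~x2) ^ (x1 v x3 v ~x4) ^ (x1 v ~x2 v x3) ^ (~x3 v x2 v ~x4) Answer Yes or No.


Check all 16 possible truth assignments.
Number of satisfying assignments found: 7.
The formula is satisfiable.

Yes


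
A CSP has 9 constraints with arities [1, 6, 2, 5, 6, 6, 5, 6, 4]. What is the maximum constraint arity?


The arities are: 1, 6, 2, 5, 6, 6, 5, 6, 4.
Scan for the maximum value.
Maximum arity = 6.

6


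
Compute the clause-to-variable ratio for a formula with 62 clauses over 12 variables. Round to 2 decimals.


Clause-to-variable ratio = clauses / variables.
62 / 12 = 5.17.

5.17


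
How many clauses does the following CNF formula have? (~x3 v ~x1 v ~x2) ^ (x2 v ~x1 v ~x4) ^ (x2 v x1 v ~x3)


Each group enclosed in parentheses joined by ^ is one clause.
Counting the conjuncts: 3 clauses.

3


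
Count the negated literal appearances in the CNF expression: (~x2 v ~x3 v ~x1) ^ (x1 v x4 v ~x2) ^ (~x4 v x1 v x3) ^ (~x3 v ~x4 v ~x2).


Scan each clause for negated literals.
Clause 1: 3 negative; Clause 2: 1 negative; Clause 3: 1 negative; Clause 4: 3 negative.
Total negative literal occurrences = 8.

8


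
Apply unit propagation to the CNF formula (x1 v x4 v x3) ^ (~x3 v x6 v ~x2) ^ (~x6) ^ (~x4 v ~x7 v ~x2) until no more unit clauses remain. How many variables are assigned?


Unit propagation repeatedly assigns the literal in any unit clause, then simplifies.
Assignments in order: x6 = F.
No further unit clauses remain.
Total variables assigned = 1.

1


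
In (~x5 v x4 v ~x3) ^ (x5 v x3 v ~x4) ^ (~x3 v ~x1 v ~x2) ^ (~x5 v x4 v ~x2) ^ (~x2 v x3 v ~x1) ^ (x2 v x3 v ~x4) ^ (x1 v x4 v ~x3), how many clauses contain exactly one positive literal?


A definite clause has exactly one positive literal.
Clause 1: 1 positive -> definite
Clause 2: 2 positive -> not definite
Clause 3: 0 positive -> not definite
Clause 4: 1 positive -> definite
Clause 5: 1 positive -> definite
Clause 6: 2 positive -> not definite
Clause 7: 2 positive -> not definite
Definite clause count = 3.

3


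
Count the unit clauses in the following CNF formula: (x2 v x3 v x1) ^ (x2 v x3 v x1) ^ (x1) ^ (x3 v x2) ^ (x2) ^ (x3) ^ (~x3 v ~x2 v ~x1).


A unit clause contains exactly one literal.
Unit clauses found: (x1), (x2), (x3).
Count = 3.

3


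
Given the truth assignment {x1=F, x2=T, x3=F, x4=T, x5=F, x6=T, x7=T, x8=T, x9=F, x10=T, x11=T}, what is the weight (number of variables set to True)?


The weight is the number of variables assigned True.
True variables: x2, x4, x6, x7, x8, x10, x11.
Weight = 7.

7


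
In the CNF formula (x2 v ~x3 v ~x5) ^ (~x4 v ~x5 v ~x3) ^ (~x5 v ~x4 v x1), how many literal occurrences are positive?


Scan each clause for unnegated literals.
Clause 1: 1 positive; Clause 2: 0 positive; Clause 3: 1 positive.
Total positive literal occurrences = 2.

2


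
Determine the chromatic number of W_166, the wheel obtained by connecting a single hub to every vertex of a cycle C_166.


W_166 consists of the cycle C_166 together with a hub vertex adjacent to every cycle vertex.
The cycle C_166 needs 2 colors (even cycle -> 2).
The hub is adjacent to every cycle vertex, so it must receive a new color distinct from all of them.
Chromatic number = 2 + 1 = 3.

3


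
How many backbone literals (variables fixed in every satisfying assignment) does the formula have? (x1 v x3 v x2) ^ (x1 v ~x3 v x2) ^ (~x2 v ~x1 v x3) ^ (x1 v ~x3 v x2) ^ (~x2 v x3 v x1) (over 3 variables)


Find all satisfying assignments: 4 model(s).
Check which variables have the same value in every model.
No variable is fixed across all models.
Backbone size = 0.

0


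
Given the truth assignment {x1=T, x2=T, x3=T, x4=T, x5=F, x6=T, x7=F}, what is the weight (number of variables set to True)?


The weight is the number of variables assigned True.
True variables: x1, x2, x3, x4, x6.
Weight = 5.

5


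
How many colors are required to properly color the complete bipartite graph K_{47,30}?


K_{47,30} is bipartite by definition: the two parts are independent sets, with every edge crossing between them.
Color all vertices in one part with color 1 and all vertices in the other part with color 2.
Since the graph has at least one edge, one color does not suffice.
Chromatic number = 2.

2


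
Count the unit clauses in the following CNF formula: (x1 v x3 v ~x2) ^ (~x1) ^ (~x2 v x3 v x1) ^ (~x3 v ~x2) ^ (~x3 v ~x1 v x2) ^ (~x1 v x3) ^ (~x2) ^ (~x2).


A unit clause contains exactly one literal.
Unit clauses found: (~x1), (~x2), (~x2).
Count = 3.

3


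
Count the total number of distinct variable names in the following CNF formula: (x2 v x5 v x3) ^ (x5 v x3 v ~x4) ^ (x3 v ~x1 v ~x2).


Identify each distinct variable in the formula.
Variables found: x1, x2, x3, x4, x5.
Total distinct variables = 5.

5


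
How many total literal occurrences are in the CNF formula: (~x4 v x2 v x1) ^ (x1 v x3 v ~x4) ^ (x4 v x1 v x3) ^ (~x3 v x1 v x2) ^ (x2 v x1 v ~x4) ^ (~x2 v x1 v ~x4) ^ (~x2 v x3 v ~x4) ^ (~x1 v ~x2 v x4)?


Clause lengths: 3, 3, 3, 3, 3, 3, 3, 3.
Sum = 3 + 3 + 3 + 3 + 3 + 3 + 3 + 3 = 24.

24


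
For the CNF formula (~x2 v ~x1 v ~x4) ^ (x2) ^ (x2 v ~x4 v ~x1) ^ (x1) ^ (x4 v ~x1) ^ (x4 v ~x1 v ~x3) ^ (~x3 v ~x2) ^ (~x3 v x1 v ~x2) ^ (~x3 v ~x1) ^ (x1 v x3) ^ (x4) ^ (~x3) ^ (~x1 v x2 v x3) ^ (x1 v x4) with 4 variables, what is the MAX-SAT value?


Enumerate all 16 truth assignments.
For each, count how many of the 14 clauses are satisfied.
The formula is not fully satisfiable, so the maximum is below 14.
Maximum simultaneously satisfiable clauses = 13.

13


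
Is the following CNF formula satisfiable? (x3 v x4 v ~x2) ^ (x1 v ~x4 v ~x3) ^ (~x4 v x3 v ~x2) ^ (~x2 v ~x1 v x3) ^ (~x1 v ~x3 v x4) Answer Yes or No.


Check all 16 possible truth assignments.
Number of satisfying assignments found: 8.
The formula is satisfiable.

Yes


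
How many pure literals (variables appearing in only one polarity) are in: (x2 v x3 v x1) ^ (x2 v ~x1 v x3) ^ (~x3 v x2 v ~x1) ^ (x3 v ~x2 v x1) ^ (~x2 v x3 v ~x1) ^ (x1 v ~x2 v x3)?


A pure literal appears in only one polarity across all clauses.
No pure literals found.
Count = 0.

0


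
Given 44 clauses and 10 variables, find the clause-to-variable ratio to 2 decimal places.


Clause-to-variable ratio = clauses / variables.
44 / 10 = 4.4.

4.4


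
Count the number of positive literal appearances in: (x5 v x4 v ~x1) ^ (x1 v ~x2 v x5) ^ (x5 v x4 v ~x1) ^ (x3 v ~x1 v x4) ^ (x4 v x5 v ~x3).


Scan each clause for unnegated literals.
Clause 1: 2 positive; Clause 2: 2 positive; Clause 3: 2 positive; Clause 4: 2 positive; Clause 5: 2 positive.
Total positive literal occurrences = 10.

10
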